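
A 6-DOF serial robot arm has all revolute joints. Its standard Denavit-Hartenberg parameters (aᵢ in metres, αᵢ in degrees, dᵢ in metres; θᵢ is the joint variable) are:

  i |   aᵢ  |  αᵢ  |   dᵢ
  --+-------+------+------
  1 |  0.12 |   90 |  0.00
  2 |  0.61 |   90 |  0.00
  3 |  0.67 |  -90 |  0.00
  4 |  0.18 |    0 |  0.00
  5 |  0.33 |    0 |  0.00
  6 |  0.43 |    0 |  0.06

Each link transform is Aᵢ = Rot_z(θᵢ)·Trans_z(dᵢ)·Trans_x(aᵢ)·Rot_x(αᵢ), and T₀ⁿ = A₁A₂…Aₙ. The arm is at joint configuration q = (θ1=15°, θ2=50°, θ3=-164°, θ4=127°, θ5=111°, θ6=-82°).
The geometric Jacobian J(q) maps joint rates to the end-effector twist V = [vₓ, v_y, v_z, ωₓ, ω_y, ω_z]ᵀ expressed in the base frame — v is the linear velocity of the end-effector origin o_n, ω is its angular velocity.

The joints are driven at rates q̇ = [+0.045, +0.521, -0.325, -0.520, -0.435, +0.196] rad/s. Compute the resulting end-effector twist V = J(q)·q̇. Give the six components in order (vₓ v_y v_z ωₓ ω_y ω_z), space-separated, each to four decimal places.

o_n = [0.4653, 0.1827, 0.5093]
J₁: ẑ×o_n = [-0.1827, 0.4653, 0.0000], ω = ẑ
J2: z=[0.2588, -0.9659, 0.0000] o=[0.1159, 0.0311, 0.0000] → [-0.4920, -0.1318, 0.3767, 0.2588, -0.9659, 0.0000]
J3: z=[0.7399, 0.1983, -0.6428] o=[0.4947, 0.1325, 0.4673] → [0.0406, -0.0122, 0.0429, 0.7399, 0.1983, -0.6428]
J4: z=[-0.0777, 0.9744, 0.2112] o=[0.0470, 0.2038, -0.0261] → [0.5261, 0.1299, -0.4060, -0.0777, 0.9744, 0.2112]
J5: z=[-0.0777, 0.9744, 0.2112] o=[0.0130, 0.1638, 0.1461] → [0.3499, 0.1237, -0.4422, -0.0777, 0.9744, 0.2112]
J6: z=[-0.0777, 0.9744, 0.2112] o=[0.3369, 0.2007, 0.0950] → [0.4075, 0.0593, -0.1237, -0.0777, 0.9744, 0.2112]
V = J·q̇ = [-0.6237, -0.1535, 0.5615, -0.0467, -1.3072, 0.0936]

-0.6237 -0.1535 0.5615 -0.0467 -1.3072 0.0936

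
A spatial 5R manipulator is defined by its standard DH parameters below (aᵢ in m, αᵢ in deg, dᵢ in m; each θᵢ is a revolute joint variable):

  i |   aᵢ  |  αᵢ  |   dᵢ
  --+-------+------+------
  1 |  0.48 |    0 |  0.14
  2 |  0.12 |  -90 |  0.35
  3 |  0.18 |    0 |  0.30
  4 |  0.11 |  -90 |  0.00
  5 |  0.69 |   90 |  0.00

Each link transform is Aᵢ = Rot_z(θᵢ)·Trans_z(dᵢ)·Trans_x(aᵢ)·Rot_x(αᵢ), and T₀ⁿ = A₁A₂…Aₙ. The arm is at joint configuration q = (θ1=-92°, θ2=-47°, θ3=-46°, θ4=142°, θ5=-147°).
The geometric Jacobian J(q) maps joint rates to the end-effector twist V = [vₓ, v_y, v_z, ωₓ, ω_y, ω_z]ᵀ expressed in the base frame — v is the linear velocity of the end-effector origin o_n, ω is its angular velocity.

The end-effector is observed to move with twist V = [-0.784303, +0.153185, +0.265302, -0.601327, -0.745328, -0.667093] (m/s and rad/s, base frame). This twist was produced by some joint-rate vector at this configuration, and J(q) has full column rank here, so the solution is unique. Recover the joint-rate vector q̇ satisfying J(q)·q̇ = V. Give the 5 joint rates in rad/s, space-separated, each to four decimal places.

o_n = [0.2047, -1.1826, 1.0856]
J₁: ẑ×o_n = [1.1826, 0.2047, -0.0000], ω = ẑ
J2: z=[0.0000, 0.0000, 1.0000] o=[-0.0168, -0.4797, 0.1400] → [0.7029, 0.2215, -0.0000, 0.0000, 0.0000, 1.0000]
J3: z=[0.6561, -0.7547, 0.0000] o=[-0.1073, -0.5584, 0.4900] → [-0.4495, -0.3907, -0.1740, 0.6561, -0.7547, 0.0000]
J4: z=[0.6561, -0.7547, 0.0000] o=[-0.0049, -0.8669, 0.6195] → [-0.3518, -0.3058, -0.0490, 0.6561, -0.7547, 0.0000]
J5: z=[0.7506, 0.6525, 0.1045] o=[0.0038, -0.8593, 0.5101] → [0.4093, -0.4110, -0.3737, 0.7506, 0.6525, 0.1045]
q̇ = J⁺·V = [0.2610, -0.8290, 0.6460, -0.4780, -0.9480]

0.2610 -0.8290 0.6460 -0.4780 -0.9480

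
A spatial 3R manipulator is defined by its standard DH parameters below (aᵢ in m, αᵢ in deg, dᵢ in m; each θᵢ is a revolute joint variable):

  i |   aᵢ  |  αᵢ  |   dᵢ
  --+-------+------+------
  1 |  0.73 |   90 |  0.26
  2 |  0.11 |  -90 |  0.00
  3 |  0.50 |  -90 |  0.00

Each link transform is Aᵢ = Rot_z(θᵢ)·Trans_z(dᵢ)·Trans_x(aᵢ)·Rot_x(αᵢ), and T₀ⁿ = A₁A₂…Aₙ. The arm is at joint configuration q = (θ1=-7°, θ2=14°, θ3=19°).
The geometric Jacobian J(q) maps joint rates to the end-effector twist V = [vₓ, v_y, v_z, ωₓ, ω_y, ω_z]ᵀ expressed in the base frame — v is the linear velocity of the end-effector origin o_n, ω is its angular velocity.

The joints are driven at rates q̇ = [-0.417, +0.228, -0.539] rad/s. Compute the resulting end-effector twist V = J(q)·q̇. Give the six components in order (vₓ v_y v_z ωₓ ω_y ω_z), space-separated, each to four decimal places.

0.0231 -0.8038 0.1501 0.1016 -0.2422 -0.9400

o_n = [1.3056, 0.0037, 0.4010]
J₁: ẑ×o_n = [-0.0037, 1.3056, 0.0000], ω = ẑ
J2: z=[-0.1219, -0.9925, 0.0000] o=[0.7246, -0.0890, 0.2600] → [-0.1399, 0.0172, 0.5654, -0.1219, -0.9925, 0.0000]
J3: z=[-0.2401, 0.0295, 0.9703] o=[0.8305, -0.1020, 0.2866] → [-0.0992, 0.4885, -0.0394, -0.2401, 0.0295, 0.9703]
V = J·q̇ = [0.0231, -0.8038, 0.1501, 0.1016, -0.2422, -0.9400]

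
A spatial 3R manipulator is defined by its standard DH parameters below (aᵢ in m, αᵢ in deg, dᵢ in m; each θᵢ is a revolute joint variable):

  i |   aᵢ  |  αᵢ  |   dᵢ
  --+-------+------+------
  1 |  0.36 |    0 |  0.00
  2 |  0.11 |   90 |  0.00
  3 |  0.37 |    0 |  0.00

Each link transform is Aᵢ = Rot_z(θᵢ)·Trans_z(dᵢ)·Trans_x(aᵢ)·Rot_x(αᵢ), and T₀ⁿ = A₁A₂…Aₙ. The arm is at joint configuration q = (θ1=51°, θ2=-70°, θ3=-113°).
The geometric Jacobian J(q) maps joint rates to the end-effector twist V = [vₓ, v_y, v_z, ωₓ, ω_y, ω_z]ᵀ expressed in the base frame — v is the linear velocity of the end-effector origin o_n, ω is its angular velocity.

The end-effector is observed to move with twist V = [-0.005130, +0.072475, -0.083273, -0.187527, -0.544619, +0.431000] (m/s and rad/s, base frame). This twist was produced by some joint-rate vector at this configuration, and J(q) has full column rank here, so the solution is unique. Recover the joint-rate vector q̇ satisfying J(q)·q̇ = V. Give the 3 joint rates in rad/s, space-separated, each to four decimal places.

o_n = [0.1939, 0.2910, -0.3406]
J₁: ẑ×o_n = [-0.2910, 0.1939, 0.0000], ω = ẑ
J2: z=[0.0000, 0.0000, 1.0000] o=[0.2266, 0.2798, 0.0000] → [-0.0113, -0.0327, 0.0000, 0.0000, 0.0000, 1.0000]
J3: z=[-0.3256, -0.9455, 0.0000] o=[0.3306, 0.2440, 0.0000] → [0.3220, -0.1109, -0.1446, -0.3256, -0.9455, 0.0000]
q̇ = J⁺·V = [0.6640, -0.2330, 0.5760]

0.6640 -0.2330 0.5760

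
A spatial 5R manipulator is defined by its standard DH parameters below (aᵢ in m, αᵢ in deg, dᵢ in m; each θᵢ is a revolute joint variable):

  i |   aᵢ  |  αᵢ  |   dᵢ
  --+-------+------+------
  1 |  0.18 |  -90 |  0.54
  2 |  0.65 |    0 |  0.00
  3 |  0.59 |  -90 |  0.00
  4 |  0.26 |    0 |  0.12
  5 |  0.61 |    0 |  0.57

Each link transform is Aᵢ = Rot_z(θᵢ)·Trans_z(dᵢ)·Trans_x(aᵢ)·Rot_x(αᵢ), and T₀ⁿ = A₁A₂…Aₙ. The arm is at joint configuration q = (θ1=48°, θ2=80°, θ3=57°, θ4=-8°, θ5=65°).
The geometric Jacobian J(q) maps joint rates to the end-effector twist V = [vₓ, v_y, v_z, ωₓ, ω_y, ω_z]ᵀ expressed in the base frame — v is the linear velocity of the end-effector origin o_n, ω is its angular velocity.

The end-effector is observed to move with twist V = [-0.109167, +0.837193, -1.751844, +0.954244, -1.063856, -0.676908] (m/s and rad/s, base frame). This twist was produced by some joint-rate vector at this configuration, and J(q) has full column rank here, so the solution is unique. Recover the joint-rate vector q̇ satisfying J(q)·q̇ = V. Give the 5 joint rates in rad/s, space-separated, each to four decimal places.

-0.8400 -0.7110 -0.7100 0.6160 -0.3930

o_n = [-0.3429, -1.0913, -0.4000]
J₁: ẑ×o_n = [1.0913, -0.3429, 0.0000], ω = ẑ
J2: z=[-0.7431, 0.6691, 0.0000] o=[0.1204, 0.1338, 0.5400] → [-0.6290, -0.6986, 1.2205, -0.7431, 0.6691, 0.0000]
J3: z=[-0.7431, 0.6691, 0.0000] o=[0.1960, 0.2176, -0.1001] → [-0.2007, -0.2229, 1.3334, -0.7431, 0.6691, 0.0000]
J4: z=[-0.4563, -0.5068, 0.7314] o=[-0.0928, -0.1030, -0.5025] → [0.6709, -0.1362, 0.3242, -0.4563, -0.5068, 0.7314]
J5: z=[-0.4563, -0.5068, 0.7314] o=[-0.3004, -0.2796, -0.5903] → [0.4973, 0.0557, 0.3489, -0.4563, -0.5068, 0.7314]
q̇ = J⁺·V = [-0.8400, -0.7110, -0.7100, 0.6160, -0.3930]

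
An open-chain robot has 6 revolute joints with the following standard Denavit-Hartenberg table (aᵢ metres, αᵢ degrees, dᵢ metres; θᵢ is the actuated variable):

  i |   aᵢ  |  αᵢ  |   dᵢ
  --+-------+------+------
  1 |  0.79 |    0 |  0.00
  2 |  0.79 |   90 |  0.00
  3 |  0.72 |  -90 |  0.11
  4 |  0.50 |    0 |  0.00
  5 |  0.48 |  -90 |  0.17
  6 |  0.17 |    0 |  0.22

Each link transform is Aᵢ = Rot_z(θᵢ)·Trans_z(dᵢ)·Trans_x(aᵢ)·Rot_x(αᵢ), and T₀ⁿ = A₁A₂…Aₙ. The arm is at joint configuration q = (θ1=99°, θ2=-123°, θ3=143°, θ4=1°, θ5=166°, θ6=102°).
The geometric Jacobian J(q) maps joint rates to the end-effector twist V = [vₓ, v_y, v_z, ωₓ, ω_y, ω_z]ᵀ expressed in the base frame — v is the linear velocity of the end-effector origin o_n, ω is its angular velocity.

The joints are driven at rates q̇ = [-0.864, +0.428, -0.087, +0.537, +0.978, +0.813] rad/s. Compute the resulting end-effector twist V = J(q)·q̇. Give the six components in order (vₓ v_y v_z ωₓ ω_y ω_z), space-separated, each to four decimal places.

o_n = [-0.0295, 0.5024, 0.4407]
J₁: ẑ×o_n = [-0.5024, -0.0295, 0.0000], ω = ẑ
J2: z=[0.0000, 0.0000, 1.0000] o=[-0.1236, 0.7803, 0.0000] → [0.2779, 0.0941, -0.0000, 0.0000, 0.0000, 1.0000]
J3: z=[-0.4067, -0.9135, 0.0000] o=[0.5981, 0.4590, 0.0000] → [-0.4026, 0.1792, -0.5910, -0.4067, -0.9135, 0.0000]
J4: z=[-0.5498, 0.2448, -0.7986] o=[0.0281, 0.5923, 0.4333] → [-0.0701, 0.0500, 0.0636, -0.5498, 0.2448, -0.7986]
J5: z=[-0.5498, 0.2448, -0.7986] o=[-0.3331, 0.7627, 0.7342] → [-0.2798, -0.4039, 0.0688, -0.5498, 0.2448, -0.7986]
J6: z=[-0.2322, -0.9632, -0.1354] o=[-0.0414, 0.7510, 0.3169] → [-0.1529, 0.0271, 0.0693, -0.2322, -0.9632, -0.1354]
V = J·q̇ = [0.1525, -0.2960, 0.2092, -0.9863, -0.3328, -1.7560]

0.1525 -0.2960 0.2092 -0.9863 -0.3328 -1.7560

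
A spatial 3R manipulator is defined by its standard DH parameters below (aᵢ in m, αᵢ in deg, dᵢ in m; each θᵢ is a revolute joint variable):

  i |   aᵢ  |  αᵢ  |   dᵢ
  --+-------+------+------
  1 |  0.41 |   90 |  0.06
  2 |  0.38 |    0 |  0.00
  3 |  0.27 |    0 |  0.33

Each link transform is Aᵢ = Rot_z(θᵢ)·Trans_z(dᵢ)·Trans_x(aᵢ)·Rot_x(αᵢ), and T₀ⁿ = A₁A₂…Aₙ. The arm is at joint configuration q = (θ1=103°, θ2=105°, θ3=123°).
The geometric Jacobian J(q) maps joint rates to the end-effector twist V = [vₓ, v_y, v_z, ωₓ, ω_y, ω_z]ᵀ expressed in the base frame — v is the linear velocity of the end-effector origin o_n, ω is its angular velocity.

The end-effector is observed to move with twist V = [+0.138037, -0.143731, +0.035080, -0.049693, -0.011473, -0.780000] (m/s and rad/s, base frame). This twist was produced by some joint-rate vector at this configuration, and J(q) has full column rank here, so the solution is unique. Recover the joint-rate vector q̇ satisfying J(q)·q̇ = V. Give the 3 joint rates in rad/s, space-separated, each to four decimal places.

-0.7800 -0.2630 0.2120

o_n = [0.2921, 0.2019, 0.2264]
J₁: ẑ×o_n = [-0.2019, 0.2921, 0.0000], ω = ẑ
J2: z=[0.9744, 0.2250, 0.0000] o=[-0.0922, 0.3995, 0.0600] → [0.0374, -0.1621, -0.2790, 0.9744, 0.2250, 0.0000]
J3: z=[0.9744, 0.2250, 0.0000] o=[-0.0701, 0.3037, 0.4271] → [-0.0451, 0.1955, -0.1807, 0.9744, 0.2250, 0.0000]
q̇ = J⁺·V = [-0.7800, -0.2630, 0.2120]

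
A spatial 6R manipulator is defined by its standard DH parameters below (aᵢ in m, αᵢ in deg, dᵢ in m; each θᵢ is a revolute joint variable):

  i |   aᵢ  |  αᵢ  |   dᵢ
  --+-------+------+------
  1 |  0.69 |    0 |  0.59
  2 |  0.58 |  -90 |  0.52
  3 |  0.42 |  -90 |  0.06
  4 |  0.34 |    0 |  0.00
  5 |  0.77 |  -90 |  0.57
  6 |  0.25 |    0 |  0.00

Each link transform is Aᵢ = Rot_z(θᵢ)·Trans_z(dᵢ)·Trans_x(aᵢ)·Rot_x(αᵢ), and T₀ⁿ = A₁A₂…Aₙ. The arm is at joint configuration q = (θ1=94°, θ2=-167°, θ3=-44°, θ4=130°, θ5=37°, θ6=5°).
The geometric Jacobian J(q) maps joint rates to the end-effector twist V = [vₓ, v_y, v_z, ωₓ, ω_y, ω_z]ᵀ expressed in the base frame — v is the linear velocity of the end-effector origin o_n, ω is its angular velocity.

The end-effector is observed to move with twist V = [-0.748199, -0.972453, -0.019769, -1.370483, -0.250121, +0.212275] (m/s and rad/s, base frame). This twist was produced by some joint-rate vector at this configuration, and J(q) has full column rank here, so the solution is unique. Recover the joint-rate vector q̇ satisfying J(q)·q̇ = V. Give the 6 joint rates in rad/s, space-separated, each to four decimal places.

o_n = [-0.3446, 0.1883, 0.1658]
J₁: ẑ×o_n = [-0.1883, -0.3446, 0.0000], ω = ẑ
J2: z=[0.0000, 0.0000, 1.0000] o=[-0.0481, 0.6883, 0.5900] → [0.5000, -0.2965, 0.0000, 0.0000, 0.0000, 1.0000]
J3: z=[0.9563, 0.2924, 0.0000] o=[0.1214, 0.1337, 1.1100] → [-0.2760, 0.9029, 0.1885, 0.9563, 0.2924, 0.0000]
J4: z=[0.2031, -0.6643, -0.7193] o=[0.2672, -0.1377, 1.4018] → [1.0556, 0.6911, -0.3402, 0.2031, -0.6643, -0.7193]
J5: z=[0.2031, -0.6643, -0.7193] o=[-0.0279, -0.0635, 1.2499] → [0.9013, 0.4480, -0.1592, 0.2031, -0.6643, -0.7193]
J6: z=[0.8845, 0.4396, -0.1563] o=[-0.2356, 0.0233, 0.3187] → [-0.0414, 0.1523, 0.1939, 0.8845, 0.4396, -0.1563]
q̇ = J⁺·V = [0.3570, -0.6060, -0.4990, -0.9930, 0.5490, -0.9080]

0.3570 -0.6060 -0.4990 -0.9930 0.5490 -0.9080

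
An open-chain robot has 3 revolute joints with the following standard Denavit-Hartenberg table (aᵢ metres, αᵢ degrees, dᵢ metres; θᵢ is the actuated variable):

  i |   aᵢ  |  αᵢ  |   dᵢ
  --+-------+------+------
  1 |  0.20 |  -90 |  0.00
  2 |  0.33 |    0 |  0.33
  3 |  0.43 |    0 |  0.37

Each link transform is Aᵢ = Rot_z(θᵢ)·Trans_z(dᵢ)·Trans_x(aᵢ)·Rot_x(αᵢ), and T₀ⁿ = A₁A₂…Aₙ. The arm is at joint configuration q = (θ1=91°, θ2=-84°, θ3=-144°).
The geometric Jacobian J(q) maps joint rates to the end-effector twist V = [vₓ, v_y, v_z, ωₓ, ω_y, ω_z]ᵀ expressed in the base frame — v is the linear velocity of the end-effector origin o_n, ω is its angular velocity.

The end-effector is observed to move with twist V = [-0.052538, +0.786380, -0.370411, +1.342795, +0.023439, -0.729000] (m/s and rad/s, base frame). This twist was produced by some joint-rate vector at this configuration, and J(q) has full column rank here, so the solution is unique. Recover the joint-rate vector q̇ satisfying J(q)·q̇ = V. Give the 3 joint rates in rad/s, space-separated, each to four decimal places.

-0.7290 -0.4640 -0.8790

o_n = [-0.6990, -0.0654, 0.0086]
J₁: ẑ×o_n = [0.0654, -0.6990, 0.0000], ω = ẑ
J2: z=[-0.9998, -0.0175, 0.0000] o=[-0.0035, 0.2000, 0.0000] → [-0.0002, 0.0086, 0.2532, -0.9998, -0.0175, 0.0000]
J3: z=[-0.9998, -0.0175, 0.0000] o=[-0.3340, 0.2287, 0.3282] → [0.0056, -0.3195, 0.2877, -0.9998, -0.0175, 0.0000]
q̇ = J⁺·V = [-0.7290, -0.4640, -0.8790]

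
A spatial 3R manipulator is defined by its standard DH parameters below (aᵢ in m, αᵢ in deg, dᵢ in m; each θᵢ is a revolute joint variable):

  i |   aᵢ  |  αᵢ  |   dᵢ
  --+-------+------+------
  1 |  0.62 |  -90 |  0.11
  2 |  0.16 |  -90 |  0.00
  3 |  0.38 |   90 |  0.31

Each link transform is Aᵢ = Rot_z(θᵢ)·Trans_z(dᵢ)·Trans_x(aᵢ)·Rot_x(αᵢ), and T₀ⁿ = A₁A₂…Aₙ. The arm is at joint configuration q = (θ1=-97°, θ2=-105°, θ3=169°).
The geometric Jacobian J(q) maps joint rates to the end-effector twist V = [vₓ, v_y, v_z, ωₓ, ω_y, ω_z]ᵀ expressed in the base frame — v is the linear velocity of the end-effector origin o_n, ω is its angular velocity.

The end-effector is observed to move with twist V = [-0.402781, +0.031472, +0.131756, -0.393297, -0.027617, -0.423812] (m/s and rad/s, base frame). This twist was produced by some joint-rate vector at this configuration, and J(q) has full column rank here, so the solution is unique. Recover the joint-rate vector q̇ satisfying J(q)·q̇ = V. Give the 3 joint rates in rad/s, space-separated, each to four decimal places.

-0.4440 -0.3870 0.0780

o_n = [-0.1907, -0.9585, -0.0155]
J₁: ẑ×o_n = [0.9585, -0.1907, 0.0000], ω = ẑ
J2: z=[0.9925, -0.1219, 0.0000] o=[-0.0756, -0.6154, 0.1100] → [0.0153, 0.1246, -0.3546, 0.9925, -0.1219, 0.0000]
J3: z=[-0.1177, -0.9587, 0.2588] o=[-0.0705, -0.5743, 0.2645] → [0.3680, -0.0641, -0.0700, -0.1177, -0.9587, 0.2588]
q̇ = J⁺·V = [-0.4440, -0.3870, 0.0780]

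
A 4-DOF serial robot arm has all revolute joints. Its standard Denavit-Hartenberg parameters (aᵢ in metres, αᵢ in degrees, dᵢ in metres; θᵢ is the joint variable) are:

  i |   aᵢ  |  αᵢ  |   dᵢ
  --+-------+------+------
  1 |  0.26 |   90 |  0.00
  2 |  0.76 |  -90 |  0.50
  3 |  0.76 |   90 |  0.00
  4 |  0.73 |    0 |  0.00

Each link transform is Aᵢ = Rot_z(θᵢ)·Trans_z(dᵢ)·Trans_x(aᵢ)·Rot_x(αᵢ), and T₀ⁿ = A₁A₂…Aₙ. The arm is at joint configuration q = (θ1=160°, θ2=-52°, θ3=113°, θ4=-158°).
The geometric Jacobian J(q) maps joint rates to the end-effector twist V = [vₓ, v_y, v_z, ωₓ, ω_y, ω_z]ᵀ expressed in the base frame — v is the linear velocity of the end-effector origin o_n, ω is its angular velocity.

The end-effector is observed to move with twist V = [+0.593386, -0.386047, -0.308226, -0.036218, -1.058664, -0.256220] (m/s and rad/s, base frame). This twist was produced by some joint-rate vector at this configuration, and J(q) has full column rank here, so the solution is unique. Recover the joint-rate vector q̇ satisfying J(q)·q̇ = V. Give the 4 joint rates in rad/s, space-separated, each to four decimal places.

o_n = [-0.3179, 0.5663, -0.7416]
J₁: ẑ×o_n = [-0.5663, -0.3179, 0.0000], ω = ẑ
J2: z=[0.3420, 0.9397, 0.0000] o=[-0.2443, 0.0889, 0.0000] → [-0.6969, 0.2537, 0.2324, 0.3420, 0.9397, 0.0000]
J3: z=[-0.7405, 0.2695, 0.6157] o=[-0.5130, 0.7188, -0.5989] → [0.0554, 0.0144, 0.0603, -0.7405, 0.2695, 0.6157]
J4: z=[-0.6662, -0.1733, -0.7254] o=[-0.5805, -0.0011, -0.3649] → [0.4769, -0.4415, -0.3325, -0.6662, -0.1733, -0.7254]
q̇ = J⁺·V = [0.2010, -0.9400, -0.5400, 0.1720]

0.2010 -0.9400 -0.5400 0.1720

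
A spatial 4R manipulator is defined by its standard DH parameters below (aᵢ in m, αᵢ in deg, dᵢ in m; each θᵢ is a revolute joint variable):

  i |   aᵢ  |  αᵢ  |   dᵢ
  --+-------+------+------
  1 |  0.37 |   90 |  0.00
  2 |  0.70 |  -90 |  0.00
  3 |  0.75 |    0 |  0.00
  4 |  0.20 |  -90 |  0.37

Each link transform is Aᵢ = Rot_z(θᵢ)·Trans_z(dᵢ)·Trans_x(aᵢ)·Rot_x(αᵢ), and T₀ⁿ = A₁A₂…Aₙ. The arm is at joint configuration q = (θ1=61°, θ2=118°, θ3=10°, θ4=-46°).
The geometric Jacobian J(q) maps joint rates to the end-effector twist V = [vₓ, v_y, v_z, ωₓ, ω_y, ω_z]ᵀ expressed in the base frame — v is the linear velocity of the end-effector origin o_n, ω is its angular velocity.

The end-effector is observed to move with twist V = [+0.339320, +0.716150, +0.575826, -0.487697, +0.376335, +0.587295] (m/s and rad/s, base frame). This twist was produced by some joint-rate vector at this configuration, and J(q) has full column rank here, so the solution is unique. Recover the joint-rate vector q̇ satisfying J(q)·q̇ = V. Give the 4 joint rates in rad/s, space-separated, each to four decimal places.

o_n = [-0.3544, -0.6131, 1.2394]
J₁: ẑ×o_n = [0.6131, -0.3544, 0.0000], ω = ẑ
J2: z=[0.8746, -0.4848, 0.0000] o=[0.1794, 0.3236, 0.0000] → [-0.6009, -1.0840, -1.0780, 0.8746, -0.4848, 0.0000]
J3: z=[-0.4281, -0.7722, -0.4695] o=[0.0201, 0.0362, 0.6181] → [-0.7846, 0.4417, -0.0112, -0.4281, -0.7722, -0.4695]
J4: z=[-0.4281, -0.7722, -0.4695] o=[-0.2620, -0.2040, 1.2702] → [-0.1683, 0.0302, 0.1038, -0.4281, -0.7722, -0.4695]
q̇ = J⁺·V = [0.5380, -0.6090, 0.6070, -0.7120]

0.5380 -0.6090 0.6070 -0.7120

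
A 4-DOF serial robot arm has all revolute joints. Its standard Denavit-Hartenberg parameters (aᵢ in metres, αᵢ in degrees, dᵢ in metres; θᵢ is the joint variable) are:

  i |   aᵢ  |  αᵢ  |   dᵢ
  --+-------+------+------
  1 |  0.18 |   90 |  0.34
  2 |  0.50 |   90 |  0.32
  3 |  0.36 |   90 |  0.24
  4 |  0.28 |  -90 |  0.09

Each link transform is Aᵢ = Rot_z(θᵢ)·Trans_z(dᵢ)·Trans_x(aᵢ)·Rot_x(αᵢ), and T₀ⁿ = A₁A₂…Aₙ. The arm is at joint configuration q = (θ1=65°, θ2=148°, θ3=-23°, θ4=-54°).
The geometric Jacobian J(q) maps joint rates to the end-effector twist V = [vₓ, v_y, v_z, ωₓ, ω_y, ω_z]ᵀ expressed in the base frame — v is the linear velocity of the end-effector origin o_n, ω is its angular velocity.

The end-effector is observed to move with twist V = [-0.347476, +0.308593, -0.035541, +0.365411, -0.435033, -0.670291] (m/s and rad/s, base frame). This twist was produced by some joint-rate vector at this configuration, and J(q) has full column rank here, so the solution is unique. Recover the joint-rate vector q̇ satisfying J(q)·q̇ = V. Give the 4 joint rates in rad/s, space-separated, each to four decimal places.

-0.8520 -0.1910 0.0270 -0.7670

o_n = [-0.2314, -0.5724, 0.8536]
J₁: ẑ×o_n = [0.5724, -0.2314, 0.0000], ω = ẑ
J2: z=[0.9063, -0.4226, 0.0000] o=[0.0761, 0.1631, 0.3400] → [-0.2171, -0.4655, -0.7966, 0.9063, -0.4226, 0.0000]
J3: z=[0.2240, 0.4803, 0.8480] o=[0.1869, -0.3564, 0.6050] → [0.3026, -0.4104, 0.1525, 0.2240, 0.4803, 0.8480]
J4: z=[-0.6942, 0.6893, -0.2071] o=[-0.0056, -0.4364, 0.9841] → [-0.1181, -0.0438, 0.2501, -0.6942, 0.6893, -0.2071]
q̇ = J⁺·V = [-0.8520, -0.1910, 0.0270, -0.7670]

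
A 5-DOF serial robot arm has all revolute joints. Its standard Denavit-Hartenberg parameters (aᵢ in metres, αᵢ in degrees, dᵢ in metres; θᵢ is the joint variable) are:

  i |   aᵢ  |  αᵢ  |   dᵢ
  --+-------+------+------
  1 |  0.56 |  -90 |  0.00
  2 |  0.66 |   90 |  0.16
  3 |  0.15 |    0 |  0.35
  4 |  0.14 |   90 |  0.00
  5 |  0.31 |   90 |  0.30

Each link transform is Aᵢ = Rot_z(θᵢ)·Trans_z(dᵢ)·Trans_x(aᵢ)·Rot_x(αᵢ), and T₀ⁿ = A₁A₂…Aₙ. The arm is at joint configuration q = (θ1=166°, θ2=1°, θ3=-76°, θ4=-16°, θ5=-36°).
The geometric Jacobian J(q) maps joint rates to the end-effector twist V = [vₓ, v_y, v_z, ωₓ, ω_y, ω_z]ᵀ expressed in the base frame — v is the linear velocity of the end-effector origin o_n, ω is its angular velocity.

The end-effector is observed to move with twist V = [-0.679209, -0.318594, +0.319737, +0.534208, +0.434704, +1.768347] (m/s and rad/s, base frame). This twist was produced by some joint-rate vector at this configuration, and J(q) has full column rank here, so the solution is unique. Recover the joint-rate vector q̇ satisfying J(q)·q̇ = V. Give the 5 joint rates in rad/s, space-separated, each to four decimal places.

0.8730 -0.5660 0.1190 0.7690 0.4290

o_n = [-0.8292, 0.5836, 0.1611]
J₁: ẑ×o_n = [-0.5836, -0.8292, 0.0000], ω = ẑ
J2: z=[-0.2419, -0.9703, 0.0000] o=[-0.5434, 0.1355, 0.0000] → [-0.1563, 0.0390, -0.3857, -0.2419, -0.9703, 0.0000]
J3: z=[-0.0169, 0.0042, 0.9998] o=[-1.2224, 0.1399, -0.0115] → [-0.4429, 0.3961, -0.0092, -0.0169, 0.0042, 0.9998]
J4: z=[-0.0169, 0.0042, 0.9998] o=[-1.2283, 0.2913, 0.3378] → [-0.2929, 0.3961, -0.0066, -0.0169, 0.0042, 0.9998]
J5: z=[0.9611, -0.2756, 0.0174] o=[-1.1897, 0.4259, 0.3379] → [0.0460, 0.1762, 0.2509, 0.9611, -0.2756, 0.0174]
q̇ = J⁺·V = [0.8730, -0.5660, 0.1190, 0.7690, 0.4290]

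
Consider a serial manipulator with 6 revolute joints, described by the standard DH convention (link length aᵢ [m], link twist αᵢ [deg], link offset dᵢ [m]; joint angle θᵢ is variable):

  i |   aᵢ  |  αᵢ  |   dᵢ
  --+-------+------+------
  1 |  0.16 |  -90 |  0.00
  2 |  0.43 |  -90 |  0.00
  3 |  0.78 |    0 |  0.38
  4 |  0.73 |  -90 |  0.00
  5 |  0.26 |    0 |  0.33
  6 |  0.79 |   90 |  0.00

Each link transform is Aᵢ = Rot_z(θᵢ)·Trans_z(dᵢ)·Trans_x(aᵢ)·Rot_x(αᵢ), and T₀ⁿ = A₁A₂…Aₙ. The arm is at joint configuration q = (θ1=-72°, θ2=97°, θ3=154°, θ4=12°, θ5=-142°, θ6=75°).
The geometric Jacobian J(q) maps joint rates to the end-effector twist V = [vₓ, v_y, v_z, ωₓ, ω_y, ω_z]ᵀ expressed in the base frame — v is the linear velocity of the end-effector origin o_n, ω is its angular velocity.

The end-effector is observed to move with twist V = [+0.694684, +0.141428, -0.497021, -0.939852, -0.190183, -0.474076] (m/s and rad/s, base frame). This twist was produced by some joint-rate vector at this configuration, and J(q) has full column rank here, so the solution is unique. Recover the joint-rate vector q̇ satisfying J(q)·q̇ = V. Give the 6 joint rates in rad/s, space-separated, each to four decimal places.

o_n = [-0.5081, 0.8406, 1.3057]
J₁: ẑ×o_n = [-0.8406, -0.5081, 0.0000], ω = ẑ
J2: z=[0.9511, 0.3090, 0.0000] o=[0.0494, -0.1522, 0.0000] → [0.4035, -1.2418, 1.1165, 0.9511, 0.3090, 0.0000]
J3: z=[-0.3067, 0.9440, 0.1219] o=[0.0332, -0.1023, -0.4268] → [1.5205, 0.4654, 0.2218, -0.3067, 0.9440, 0.1219]
J4: z=[-0.3067, 0.9440, 0.1219] o=[-0.3821, 0.0695, 0.3153] → [0.8409, 0.2884, -0.1176, -0.3067, 0.9440, 0.1219]
J5: z=[0.9319, 0.2718, 0.2401] o=[-0.5234, -0.0672, 1.0184] → [-0.1399, -0.2641, 0.8418, 0.9319, 0.2718, 0.2401]
J6: z=[0.9319, 0.2718, 0.2401] o=[-0.2253, 0.2119, 0.9198] → [-0.0461, -0.4275, 0.6627, 0.9319, 0.2718, 0.2401]
q̇ = J⁺·V = [-0.1480, 0.3990, 0.3280, -0.2590, -0.6840, -0.7090]

-0.1480 0.3990 0.3280 -0.2590 -0.6840 -0.7090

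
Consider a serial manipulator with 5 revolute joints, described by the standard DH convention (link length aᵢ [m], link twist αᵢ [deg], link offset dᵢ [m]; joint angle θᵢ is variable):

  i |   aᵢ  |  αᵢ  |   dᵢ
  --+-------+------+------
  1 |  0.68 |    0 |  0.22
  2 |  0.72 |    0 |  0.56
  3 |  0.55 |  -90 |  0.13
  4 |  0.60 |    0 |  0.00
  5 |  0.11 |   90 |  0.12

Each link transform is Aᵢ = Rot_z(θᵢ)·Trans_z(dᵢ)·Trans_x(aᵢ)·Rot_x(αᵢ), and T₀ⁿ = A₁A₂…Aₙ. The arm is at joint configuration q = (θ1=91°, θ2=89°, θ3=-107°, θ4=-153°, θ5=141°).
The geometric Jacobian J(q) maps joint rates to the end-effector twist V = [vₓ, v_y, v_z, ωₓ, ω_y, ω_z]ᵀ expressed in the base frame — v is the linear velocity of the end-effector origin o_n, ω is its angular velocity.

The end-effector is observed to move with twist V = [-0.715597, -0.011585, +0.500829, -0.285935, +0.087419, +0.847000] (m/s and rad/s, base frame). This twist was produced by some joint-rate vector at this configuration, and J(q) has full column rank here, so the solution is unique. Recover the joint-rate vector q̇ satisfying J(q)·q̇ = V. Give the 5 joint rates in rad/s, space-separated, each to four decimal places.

o_n = [-0.8107, 0.8326, 1.2053]
J₁: ẑ×o_n = [-0.8326, -0.8107, 0.0000], ω = ẑ
J2: z=[0.0000, 0.0000, 1.0000] o=[-0.0119, 0.6799, 0.2200] → [-0.1527, -0.7988, 0.0000, 0.0000, 0.0000, 1.0000]
J3: z=[0.0000, 0.0000, 1.0000] o=[-0.7319, 0.6799, 0.7800] → [-0.1527, -0.0788, 0.0000, 0.0000, 0.0000, 1.0000]
J4: z=[-0.9563, 0.2924, 0.0000] o=[-0.5711, 1.2059, 0.9100] → [0.0863, 0.2824, 0.4270, -0.9563, 0.2924, 0.0000]
J5: z=[-0.9563, 0.2924, 0.0000] o=[-0.7274, 0.6946, 1.1824] → [0.0067, 0.0219, -0.1076, -0.9563, 0.2924, 0.0000]
q̇ = J⁺·V = [0.9820, -0.7050, 0.5700, 0.9970, -0.6980]

0.9820 -0.7050 0.5700 0.9970 -0.6980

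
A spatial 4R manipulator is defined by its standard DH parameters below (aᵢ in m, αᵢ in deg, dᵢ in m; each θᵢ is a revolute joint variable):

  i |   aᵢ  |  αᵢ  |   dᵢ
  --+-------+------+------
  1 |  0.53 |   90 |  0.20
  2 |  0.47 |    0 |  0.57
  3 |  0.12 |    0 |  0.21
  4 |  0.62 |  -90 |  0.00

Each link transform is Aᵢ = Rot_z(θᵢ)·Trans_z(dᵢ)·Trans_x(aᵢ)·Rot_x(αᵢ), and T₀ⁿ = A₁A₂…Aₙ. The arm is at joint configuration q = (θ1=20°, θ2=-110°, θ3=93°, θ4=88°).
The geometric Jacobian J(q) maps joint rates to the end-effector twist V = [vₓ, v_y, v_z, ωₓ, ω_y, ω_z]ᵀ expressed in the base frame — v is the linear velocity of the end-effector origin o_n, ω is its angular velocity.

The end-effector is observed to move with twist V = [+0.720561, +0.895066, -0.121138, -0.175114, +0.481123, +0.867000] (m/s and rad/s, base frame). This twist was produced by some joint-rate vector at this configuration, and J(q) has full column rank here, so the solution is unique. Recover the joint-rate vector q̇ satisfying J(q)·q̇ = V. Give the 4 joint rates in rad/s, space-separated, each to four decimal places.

0.8670 0.0250 -0.1450 -0.3920

o_n = [0.9113, -0.4984, 0.3095]
J₁: ẑ×o_n = [0.4984, 0.9113, -0.0000], ω = ẑ
J2: z=[0.3420, -0.9397, 0.0000] o=[0.4980, 0.1813, 0.2000] → [-0.1029, -0.0374, 0.1559, 0.3420, -0.9397, 0.0000]
J3: z=[0.3420, -0.9397, 0.0000] o=[0.5419, -0.4093, -0.2417] → [-0.5179, -0.1885, 0.3166, 0.3420, -0.9397, 0.0000]
J4: z=[0.3420, -0.9397, 0.0000] o=[0.7216, -0.5674, -0.2767] → [-0.5509, -0.2005, 0.2019, 0.3420, -0.9397, 0.0000]
q̇ = J⁺·V = [0.8670, 0.0250, -0.1450, -0.3920]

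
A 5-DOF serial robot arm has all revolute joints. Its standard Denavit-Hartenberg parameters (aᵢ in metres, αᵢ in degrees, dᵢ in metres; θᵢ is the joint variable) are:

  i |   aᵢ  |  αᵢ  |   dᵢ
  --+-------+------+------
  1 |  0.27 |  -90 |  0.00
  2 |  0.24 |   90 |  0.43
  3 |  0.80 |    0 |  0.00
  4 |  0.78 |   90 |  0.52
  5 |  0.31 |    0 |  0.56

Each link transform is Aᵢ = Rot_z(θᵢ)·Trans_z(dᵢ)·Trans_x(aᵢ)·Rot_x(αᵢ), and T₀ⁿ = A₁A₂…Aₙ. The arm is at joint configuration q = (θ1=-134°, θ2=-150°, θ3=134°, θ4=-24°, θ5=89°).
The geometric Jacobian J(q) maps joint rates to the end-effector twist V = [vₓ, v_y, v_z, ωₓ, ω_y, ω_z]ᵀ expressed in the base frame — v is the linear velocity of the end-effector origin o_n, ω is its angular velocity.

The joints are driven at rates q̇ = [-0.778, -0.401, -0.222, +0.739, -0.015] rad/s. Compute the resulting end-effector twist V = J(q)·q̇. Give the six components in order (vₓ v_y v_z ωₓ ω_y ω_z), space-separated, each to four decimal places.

o_n = [1.4577, -1.2761, -0.7478]
J₁: ẑ×o_n = [1.2761, 1.4577, -0.0000], ω = ẑ
J2: z=[0.7193, -0.6947, 0.0000] o=[-0.1876, -0.1942, 0.0000] → [0.5195, 0.5379, 0.3646, 0.7193, -0.6947, 0.0000]
J3: z=[0.3473, 0.3597, -0.8660] o=[0.2661, -0.3434, 0.1200] → [-1.1199, -0.7305, -0.7525, 0.3473, 0.3597, -0.8660]
J4: z=[0.3473, 0.3597, -0.8660] o=[0.3458, -1.0894, -0.1579] → [-0.3739, -0.7580, -0.4648, 0.3473, 0.3597, -0.8660]
J5: z=[0.8113, 0.3478, 0.4698] o=[0.8931, -1.5777, -0.7416] → [-0.1439, 0.2703, 0.0483, 0.8113, 0.3478, 0.4698]
V = J·q̇ = [-1.2267, -1.7519, -0.3234, -0.1211, 0.4593, -1.2328]

-1.2267 -1.7519 -0.3234 -0.1211 0.4593 -1.2328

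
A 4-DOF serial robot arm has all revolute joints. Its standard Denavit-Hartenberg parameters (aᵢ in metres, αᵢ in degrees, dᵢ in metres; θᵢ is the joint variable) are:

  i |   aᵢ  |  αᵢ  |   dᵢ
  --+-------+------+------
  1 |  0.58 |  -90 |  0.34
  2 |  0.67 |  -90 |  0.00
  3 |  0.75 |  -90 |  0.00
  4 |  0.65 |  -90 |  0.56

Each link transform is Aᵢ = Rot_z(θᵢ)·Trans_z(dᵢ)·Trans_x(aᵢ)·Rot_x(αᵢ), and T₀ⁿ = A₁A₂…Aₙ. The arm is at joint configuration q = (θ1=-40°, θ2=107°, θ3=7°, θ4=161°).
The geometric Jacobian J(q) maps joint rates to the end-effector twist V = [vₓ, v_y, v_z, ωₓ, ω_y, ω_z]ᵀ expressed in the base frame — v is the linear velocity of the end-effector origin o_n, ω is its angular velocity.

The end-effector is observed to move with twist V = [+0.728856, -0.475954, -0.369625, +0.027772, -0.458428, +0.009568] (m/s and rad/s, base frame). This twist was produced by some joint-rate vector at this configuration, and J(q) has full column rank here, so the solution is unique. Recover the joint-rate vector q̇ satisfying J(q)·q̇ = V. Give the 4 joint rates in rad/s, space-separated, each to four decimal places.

0.1630 -0.7760 -0.3470 -0.4460

o_n = [0.0666, -0.8030, -0.4259]
J₁: ẑ×o_n = [0.8030, 0.0666, -0.0000], ω = ẑ
J2: z=[0.6428, 0.7660, 0.0000] o=[0.4443, -0.3728, 0.3400] → [-0.5867, 0.4923, 0.0129, 0.6428, 0.7660, 0.0000]
J3: z=[-0.7326, 0.6147, 0.2924] o=[0.2942, -0.2469, -0.3007] → [0.0857, -0.1582, 0.5473, -0.7326, 0.6147, 0.2924]
J4: z=[-0.6107, -0.7832, 0.1165] o=[0.0688, -0.1770, -1.0126] → [-0.3866, 0.3581, 0.3806, -0.6107, -0.7832, 0.1165]
q̇ = J⁺·V = [0.1630, -0.7760, -0.3470, -0.4460]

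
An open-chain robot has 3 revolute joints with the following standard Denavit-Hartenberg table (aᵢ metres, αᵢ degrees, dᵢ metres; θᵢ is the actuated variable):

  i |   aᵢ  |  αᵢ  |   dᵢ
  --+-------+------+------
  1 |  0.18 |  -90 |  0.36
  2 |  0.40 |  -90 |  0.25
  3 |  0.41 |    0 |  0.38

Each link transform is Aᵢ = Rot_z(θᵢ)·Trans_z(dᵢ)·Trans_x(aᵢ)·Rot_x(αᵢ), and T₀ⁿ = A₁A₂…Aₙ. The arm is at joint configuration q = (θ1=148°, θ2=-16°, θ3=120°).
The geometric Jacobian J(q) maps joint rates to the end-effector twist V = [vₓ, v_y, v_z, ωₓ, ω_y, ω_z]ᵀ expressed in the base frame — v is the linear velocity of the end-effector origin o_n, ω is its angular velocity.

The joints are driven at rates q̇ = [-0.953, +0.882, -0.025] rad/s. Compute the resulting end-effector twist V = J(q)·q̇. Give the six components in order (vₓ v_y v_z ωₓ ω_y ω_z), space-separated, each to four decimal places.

o_n = [-0.3448, 0.3393, 0.0485]
J₁: ẑ×o_n = [-0.3393, -0.3448, 0.0000], ω = ẑ
J2: z=[-0.5299, -0.8480, 0.0000] o=[-0.1526, 0.0954, 0.3600] → [0.2642, -0.1651, -0.2922, -0.5299, -0.8480, 0.0000]
J3: z=[-0.2338, 0.1461, -0.9613] o=[-0.6112, 0.0871, 0.4703] → [0.1808, -0.3547, -0.0979, -0.2338, 0.1461, -0.9613]
V = J·q̇ = [0.5519, 0.1918, -0.2553, -0.4615, -0.7516, -0.9290]

0.5519 0.1918 -0.2553 -0.4615 -0.7516 -0.9290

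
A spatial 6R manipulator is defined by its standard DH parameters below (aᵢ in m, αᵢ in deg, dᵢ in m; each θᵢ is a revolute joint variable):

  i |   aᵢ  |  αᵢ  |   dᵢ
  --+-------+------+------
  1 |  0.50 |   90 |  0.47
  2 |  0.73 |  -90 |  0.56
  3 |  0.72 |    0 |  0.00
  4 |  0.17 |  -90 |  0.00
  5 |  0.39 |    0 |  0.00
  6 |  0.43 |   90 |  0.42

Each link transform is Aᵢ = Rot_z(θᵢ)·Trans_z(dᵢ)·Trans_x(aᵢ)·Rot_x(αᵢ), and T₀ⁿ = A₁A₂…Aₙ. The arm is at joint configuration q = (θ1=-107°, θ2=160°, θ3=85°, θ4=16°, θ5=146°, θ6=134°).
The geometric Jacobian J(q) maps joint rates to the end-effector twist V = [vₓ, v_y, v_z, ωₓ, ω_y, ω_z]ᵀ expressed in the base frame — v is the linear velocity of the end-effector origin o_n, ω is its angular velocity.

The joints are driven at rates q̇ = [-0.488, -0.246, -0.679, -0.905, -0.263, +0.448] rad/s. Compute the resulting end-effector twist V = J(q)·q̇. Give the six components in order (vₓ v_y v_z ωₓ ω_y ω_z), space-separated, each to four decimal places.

0.7138 -0.0305 0.2741 -0.0068 -0.7429 0.9384

o_n = [-0.0171, -0.0556, 0.4123]
J₁: ẑ×o_n = [0.0556, -0.0171, 0.0000], ω = ẑ
J2: z=[-0.9563, 0.2924, 0.0000] o=[-0.1462, -0.4782, 0.4700] → [-0.0169, -0.0552, -0.4419, -0.9563, 0.2924, 0.0000]
J3: z=[0.1000, 0.3271, -0.9397] o=[-0.4812, 0.3416, 0.7197] → [-0.4737, -0.4053, -0.1915, 0.1000, 0.3271, -0.9397]
J4: z=[0.1000, 0.3271, -0.9397] o=[0.2220, 0.1883, 0.7411] → [-0.3367, 0.2576, 0.0538, 0.1000, 0.3271, -0.9397]
J5: z=[-0.4522, -0.8263, -0.3357] o=[0.3727, 0.1103, 0.7300] → [0.2069, -0.0128, -0.2471, -0.4522, -0.8263, -0.3357]
J6: z=[-0.4522, -0.8263, -0.3357] o=[0.0643, 0.1872, 0.9561] → [0.3679, -0.2186, 0.0425, -0.4522, -0.8263, -0.3357]
V = J·q̇ = [0.7138, -0.0305, 0.2741, -0.0068, -0.7429, 0.9384]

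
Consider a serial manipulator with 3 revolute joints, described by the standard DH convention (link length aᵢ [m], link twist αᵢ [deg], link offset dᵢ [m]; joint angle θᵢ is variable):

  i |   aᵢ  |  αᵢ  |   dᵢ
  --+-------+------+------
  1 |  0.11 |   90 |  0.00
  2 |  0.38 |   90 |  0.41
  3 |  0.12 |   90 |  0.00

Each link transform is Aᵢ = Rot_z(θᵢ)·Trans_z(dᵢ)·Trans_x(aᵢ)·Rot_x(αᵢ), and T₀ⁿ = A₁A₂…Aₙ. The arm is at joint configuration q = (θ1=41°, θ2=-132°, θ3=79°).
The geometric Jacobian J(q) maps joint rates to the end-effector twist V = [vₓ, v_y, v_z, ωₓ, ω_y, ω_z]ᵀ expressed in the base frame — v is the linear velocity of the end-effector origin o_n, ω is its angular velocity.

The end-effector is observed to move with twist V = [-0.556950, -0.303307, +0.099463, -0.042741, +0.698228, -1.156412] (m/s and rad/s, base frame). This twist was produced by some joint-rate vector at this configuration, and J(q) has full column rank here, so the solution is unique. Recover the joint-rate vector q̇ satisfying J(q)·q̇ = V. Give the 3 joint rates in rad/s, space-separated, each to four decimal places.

o_n = [0.2258, -0.5030, -0.2994]
J₁: ẑ×o_n = [0.5030, 0.2258, -0.0000], ω = ẑ
J2: z=[0.6561, -0.7547, 0.0000] o=[0.0830, 0.0722, 0.0000] → [0.2260, 0.1964, -0.2696, 0.6561, -0.7547, 0.0000]
J3: z=[-0.5609, -0.4875, 0.6691] o=[0.1601, -0.4041, -0.2824] → [0.0745, 0.0344, 0.0875, -0.5609, -0.4875, 0.6691]
q̇ = J⁺·V = [-0.7730, -0.5550, -0.5730]

-0.7730 -0.5550 -0.5730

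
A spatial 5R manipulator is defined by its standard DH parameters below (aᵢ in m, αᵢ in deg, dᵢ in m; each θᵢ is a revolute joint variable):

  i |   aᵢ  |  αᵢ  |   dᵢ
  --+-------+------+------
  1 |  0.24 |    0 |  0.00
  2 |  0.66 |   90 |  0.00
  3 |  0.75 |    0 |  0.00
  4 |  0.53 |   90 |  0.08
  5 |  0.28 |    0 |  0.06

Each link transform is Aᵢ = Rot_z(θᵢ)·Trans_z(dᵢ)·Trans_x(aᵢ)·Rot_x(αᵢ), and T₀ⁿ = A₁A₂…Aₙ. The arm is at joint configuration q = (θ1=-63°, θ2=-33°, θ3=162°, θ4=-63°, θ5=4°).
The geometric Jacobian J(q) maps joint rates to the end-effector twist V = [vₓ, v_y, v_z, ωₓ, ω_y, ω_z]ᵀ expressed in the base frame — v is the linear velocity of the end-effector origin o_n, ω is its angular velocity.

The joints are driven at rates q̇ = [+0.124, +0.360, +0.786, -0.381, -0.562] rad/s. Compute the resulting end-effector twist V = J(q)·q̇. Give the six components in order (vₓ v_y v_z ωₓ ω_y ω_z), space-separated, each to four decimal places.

o_n = [0.0226, -0.0835, 1.0405]
J₁: ẑ×o_n = [0.0835, 0.0226, -0.0000], ω = ẑ
J2: z=[0.0000, 0.0000, 1.0000] o=[0.1090, -0.2138, 0.0000] → [-0.1304, -0.0864, 0.0000, 0.0000, 0.0000, 1.0000]
J3: z=[-0.9945, 0.1045, 0.0000] o=[0.0400, -0.8702, 0.0000] → [0.1088, 1.0348, -0.7806, -0.9945, 0.1045, 0.0000]
J4: z=[-0.9945, 0.1045, 0.0000] o=[0.1145, -0.1608, 0.2318] → [0.0845, 0.8043, -0.0673, -0.9945, 0.1045, 0.0000]
J5: z=[-0.1032, -0.9823, 0.1564] o=[0.0436, -0.0700, 0.7552] → [-0.2781, 0.0262, -0.0193, -0.1032, -0.9823, 0.1564]
V = J·q̇ = [0.1730, 0.4639, -0.5771, -0.3448, 0.5944, 0.3961]

0.1730 0.4639 -0.5771 -0.3448 0.5944 0.3961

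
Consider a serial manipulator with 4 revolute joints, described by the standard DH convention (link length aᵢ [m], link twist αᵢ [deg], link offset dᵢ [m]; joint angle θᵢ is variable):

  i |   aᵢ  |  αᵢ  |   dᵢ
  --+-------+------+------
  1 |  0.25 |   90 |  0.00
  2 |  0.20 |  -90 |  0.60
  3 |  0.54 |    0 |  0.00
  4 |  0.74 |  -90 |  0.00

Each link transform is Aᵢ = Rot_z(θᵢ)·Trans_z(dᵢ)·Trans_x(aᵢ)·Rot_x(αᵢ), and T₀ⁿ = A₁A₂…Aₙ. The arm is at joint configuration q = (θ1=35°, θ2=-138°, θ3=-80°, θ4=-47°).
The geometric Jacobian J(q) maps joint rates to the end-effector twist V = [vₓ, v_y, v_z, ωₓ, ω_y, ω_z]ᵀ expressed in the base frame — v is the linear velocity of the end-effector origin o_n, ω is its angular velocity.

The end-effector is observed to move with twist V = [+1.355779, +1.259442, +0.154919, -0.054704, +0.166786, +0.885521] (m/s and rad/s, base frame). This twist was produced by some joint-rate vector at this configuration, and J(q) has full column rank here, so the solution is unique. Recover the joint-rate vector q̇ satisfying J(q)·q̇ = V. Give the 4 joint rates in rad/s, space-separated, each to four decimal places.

o_n = [1.2852, -1.2032, 0.1014]
J₁: ẑ×o_n = [1.2032, 1.2852, -0.0000], ω = ẑ
J2: z=[0.5736, -0.8192, 0.0000] o=[0.2048, 0.1434, 0.0000] → [-0.0831, -0.0582, 0.1126, 0.5736, -0.8192, 0.0000]
J3: z=[0.5481, 0.3838, -0.7431] o=[0.4272, -0.4333, -0.1338] → [-0.4818, -0.7666, -0.7513, 0.5481, 0.3838, -0.7431]
J4: z=[0.5481, 0.3838, -0.7431] o=[0.6751, -0.9089, -0.1966] → [-0.1043, -0.6167, -0.3954, 0.5481, 0.3838, -0.7431]
q̇ = J⁺·V = [0.9420, -0.1680, -0.5730, 0.6490]

0.9420 -0.1680 -0.5730 0.6490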